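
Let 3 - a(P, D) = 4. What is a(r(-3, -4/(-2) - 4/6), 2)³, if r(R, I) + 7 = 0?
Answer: -1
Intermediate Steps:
r(R, I) = -7 (r(R, I) = -7 + 0 = -7)
a(P, D) = -1 (a(P, D) = 3 - 1*4 = 3 - 4 = -1)
a(r(-3, -4/(-2) - 4/6), 2)³ = (-1)³ = -1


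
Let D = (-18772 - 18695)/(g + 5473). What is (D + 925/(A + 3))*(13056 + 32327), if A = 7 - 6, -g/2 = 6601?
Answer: 331259275919/30916 ≈ 1.0715e+7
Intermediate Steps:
g = -13202 (g = -2*6601 = -13202)
A = 1
D = 37467/7729 (D = (-18772 - 18695)/(-13202 + 5473) = -37467/(-7729) = -37467*(-1/7729) = 37467/7729 ≈ 4.8476)
(D + 925/(A + 3))*(13056 + 32327) = (37467/7729 + 925/(1 + 3))*(13056 + 32327) = (37467/7729 + 925/4)*45383 = (7299193/30916)*45383 = 331259275919/30916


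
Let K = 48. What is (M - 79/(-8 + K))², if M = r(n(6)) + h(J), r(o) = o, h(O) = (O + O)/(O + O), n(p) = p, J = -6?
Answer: 40401/1600 ≈ 25.251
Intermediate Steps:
h(O) = 1 (h(O) = (2*O)/((2*O)) = (2*O)*(1/(2*O)) = 1)
M = 7 (M = 6 + 1 = 7)
(M - 79/(-8 + K))² = (7 - 79/(-8 + 48))² = (7 - 79/40)² = (201/40)² = 40401/1600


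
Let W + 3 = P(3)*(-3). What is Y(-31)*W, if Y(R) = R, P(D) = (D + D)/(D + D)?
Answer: 186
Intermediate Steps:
P(D) = 1 (P(D) = (2*D)/((2*D)) = (2*D)*(1/(2*D)) = 1)
W = -6 (W = -3 + 1*(-3) = -3 - 3 = -6)
Y(-31)*W = -31*(-6) = 186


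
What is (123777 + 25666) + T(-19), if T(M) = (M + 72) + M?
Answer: 149477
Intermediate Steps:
T(M) = 72 + 2*M (T(M) = (72 + M) + M = 72 + 2*M)
(123777 + 25666) + T(-19) = (123777 + 25666) + (72 + 2*(-19)) = 149443 + (72 - 38) = 149443 + 34 = 149477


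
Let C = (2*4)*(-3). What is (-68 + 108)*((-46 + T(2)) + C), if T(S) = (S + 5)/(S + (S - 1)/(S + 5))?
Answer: -8008/3 ≈ -2669.3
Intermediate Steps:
T(S) = (5 + S)/(S + (-1 + S)/(5 + S))
C = -24 (C = 8*(-3) = -24)
(-68 + 108)*((-46 + T(2)) + C) = (-68 + 108)*((-46 + (5 + 2)²/(-1 + 2² + 6*2)) - 24) = 40*((-46 + 7²/(-1 + 4 + 12)) - 24) = 40*((-46 + 49/15) - 24) = 40*(-641/15 - 24) = 40*(-1001/15) = -8008/3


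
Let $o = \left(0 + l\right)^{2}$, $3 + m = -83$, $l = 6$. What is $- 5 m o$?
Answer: $15480$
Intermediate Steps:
$m = -86$ ($m = -3 - 83 = -86$)
$o = 36$ ($o = \left(0 + 6\right)^{2} = 6^{2} = 36$)
$- 5 m o = \left(-5\right) \left(-86\right) 36 = 430 \cdot 36 = 15480$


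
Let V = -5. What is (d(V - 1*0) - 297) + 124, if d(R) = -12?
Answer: -185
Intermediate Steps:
(d(V - 1*0) - 297) + 124 = (-12 - 297) + 124 = -309 + 124 = -185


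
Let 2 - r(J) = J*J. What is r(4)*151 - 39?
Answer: -2153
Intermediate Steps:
r(J) = 2 - J² (r(J) = 2 - J*J = 2 - J²)
r(4)*151 - 39 = (2 - 1*4²)*151 - 39 = (2 - 1*16)*151 - 39 = (2 - 16)*151 - 39 = -14*151 - 39 = -2114 - 39 = -2153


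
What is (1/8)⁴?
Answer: 1/4096 ≈ 0.00024414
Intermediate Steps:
(1/8)⁴ = (⅛)⁴ = 1/4096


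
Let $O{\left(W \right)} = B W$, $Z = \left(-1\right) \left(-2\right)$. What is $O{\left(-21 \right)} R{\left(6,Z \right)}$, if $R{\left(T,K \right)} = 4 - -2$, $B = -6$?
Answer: $756$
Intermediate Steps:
$Z = 2$
$O{\left(W \right)} = - 6 W$
$R{\left(T,K \right)} = 6$ ($R{\left(T,K \right)} = 4 + 2 = 6$)
$O{\left(-21 \right)} R{\left(6,Z \right)} = \left(-6\right) \left(-21\right) 6 = 126 \cdot 6 = 756$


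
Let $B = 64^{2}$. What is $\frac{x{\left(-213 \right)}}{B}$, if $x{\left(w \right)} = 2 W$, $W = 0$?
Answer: $0$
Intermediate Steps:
$x{\left(w \right)} = 0$ ($x{\left(w \right)} = 2 \cdot 0 = 0$)
$B = 4096$
$\frac{x{\left(-213 \right)}}{B} = \frac{0}{4096} = 0 \cdot \frac{1}{4096} = 0$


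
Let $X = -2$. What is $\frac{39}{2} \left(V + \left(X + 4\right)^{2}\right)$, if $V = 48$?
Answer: $1014$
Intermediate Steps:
$\frac{39}{2} \left(V + \left(X + 4\right)^{2}\right) = \frac{39}{2} \left(48 + \left(-2 + 4\right)^{2}\right) = 39 \cdot \frac{1}{2} \left(48 + 2^{2}\right) = \frac{39 \left(48 + 4\right)}{2} = \frac{39}{2} \cdot 52 = 1014$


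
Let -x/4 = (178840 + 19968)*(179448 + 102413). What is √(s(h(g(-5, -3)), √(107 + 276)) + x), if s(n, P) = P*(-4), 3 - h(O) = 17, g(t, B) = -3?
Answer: 2*√(-56036221688 - √383) ≈ 4.7344e+5*I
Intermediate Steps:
h(O) = -14 (h(O) = 3 - 1*17 = 3 - 17 = -14)
s(n, P) = -4*P
x = -224144886752 (x = -4*(178840 + 19968)*(179448 + 102413) = -795232*281861 = -4*56036221688 = -224144886752)
√(s(h(g(-5, -3)), √(107 + 276)) + x) = √(-4*√(107 + 276) - 224144886752) = √(-4*√383 - 224144886752) = √(-224144886752 - 4*√383)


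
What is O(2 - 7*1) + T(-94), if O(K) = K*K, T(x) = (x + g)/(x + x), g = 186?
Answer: 1152/47 ≈ 24.511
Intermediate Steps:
T(x) = (186 + x)/(2*x) (T(x) = (x + 186)/(x + x) = (186 + x)/((2*x)) = (186 + x)*(1/(2*x)) = (186 + x)/(2*x))
O(K) = K²
O(2 - 7*1) + T(-94) = (2 - 7*1)² + (½)*(186 - 94)/(-94) = (2 - 7)² + (½)*(-1/94)*92 = (-5)² - 23/47 = 25 - 23/47 = 1152/47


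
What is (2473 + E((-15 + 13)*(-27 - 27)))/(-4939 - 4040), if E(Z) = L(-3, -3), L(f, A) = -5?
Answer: -2468/8979 ≈ -0.27486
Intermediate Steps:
E(Z) = -5
(2473 + E((-15 + 13)*(-27 - 27)))/(-4939 - 4040) = (2473 - 5)/(-4939 - 4040) = 2468/(-8979) = 2468*(-1/8979) = -2468/8979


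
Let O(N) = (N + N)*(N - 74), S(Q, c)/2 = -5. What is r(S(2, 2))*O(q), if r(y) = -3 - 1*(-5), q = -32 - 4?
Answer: 15840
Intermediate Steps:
S(Q, c) = -10 (S(Q, c) = 2*(-5) = -10)
q = -36
O(N) = 2*N*(-74 + N) (O(N) = (2*N)*(-74 + N) = 2*N*(-74 + N))
r(y) = 2 (r(y) = -3 + 5 = 2)
r(S(2, 2))*O(q) = 2*(2*(-36)*(-74 - 36)) = 2*(2*(-36)*(-110)) = 2*7920 = 15840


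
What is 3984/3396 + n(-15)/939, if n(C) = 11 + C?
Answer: 310616/265737 ≈ 1.1689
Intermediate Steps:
3984/3396 + n(-15)/939 = 3984/3396 + (11 - 15)/939 = 3984*(1/3396) - 4*1/939 = 332/283 - 4/939 = 310616/265737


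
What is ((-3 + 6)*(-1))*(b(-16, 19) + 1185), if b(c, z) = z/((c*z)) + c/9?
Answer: -170375/48 ≈ -3549.5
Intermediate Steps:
b(c, z) = 1/c + c/9 (b(c, z) = z*(1/(c*z)) + c*(⅑) = 1/c + c/9)
((-3 + 6)*(-1))*(b(-16, 19) + 1185) = ((-3 + 6)*(-1))*((1/(-16) + (⅑)*(-16)) + 1185) = (3*(-1))*((-1/16 - 16/9) + 1185) = -3*(-265/144 + 1185) = -3*170375/144 = -170375/48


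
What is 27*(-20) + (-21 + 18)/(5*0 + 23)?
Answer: -12423/23 ≈ -540.13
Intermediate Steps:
27*(-20) + (-21 + 18)/(5*0 + 23) = -540 - 3/(0 + 23) = -540 - 3/23 = -12423/23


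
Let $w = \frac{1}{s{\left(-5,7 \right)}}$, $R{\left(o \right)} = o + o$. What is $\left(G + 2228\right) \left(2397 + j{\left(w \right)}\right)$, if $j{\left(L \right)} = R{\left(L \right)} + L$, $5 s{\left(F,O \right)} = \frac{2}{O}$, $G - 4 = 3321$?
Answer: $\frac{27204147}{2} \approx 1.3602 \cdot 10^{7}$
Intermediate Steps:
$G = 3325$ ($G = 4 + 3321 = 3325$)
$R{\left(o \right)} = 2 o$
$s{\left(F,O \right)} = \frac{2}{5 O}$ ($s{\left(F,O \right)} = \frac{2 \frac{1}{O}}{5} = \frac{2}{5 O}$)
$w = \frac{35}{2}$ ($w = \frac{1}{\frac{2}{5} \cdot \frac{1}{7}} = \frac{1}{\frac{2}{35}} = \frac{35}{2} \approx 17.5$)
$j{\left(L \right)} = 3 L$ ($j{\left(L \right)} = 2 L + L = 3 L$)
$\left(G + 2228\right) \left(2397 + j{\left(w \right)}\right) = \left(3325 + 2228\right) \left(2397 + 3 \cdot \frac{35}{2}\right) = 5553 \left(2397 + \frac{105}{2}\right) = 5553 \cdot \frac{4899}{2} = \frac{27204147}{2}$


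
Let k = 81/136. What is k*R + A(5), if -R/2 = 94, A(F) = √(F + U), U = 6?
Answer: -3807/34 + √11 ≈ -108.65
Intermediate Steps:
A(F) = √(6 + F) (A(F) = √(F + 6) = √(6 + F))
k = 81/136 (k = 81*(1/136) = 81/136 ≈ 0.59559)
R = -188 (R = -2*94 = -188)
k*R + A(5) = (81/136)*(-188) + √(6 + 5) = -3807/34 + √11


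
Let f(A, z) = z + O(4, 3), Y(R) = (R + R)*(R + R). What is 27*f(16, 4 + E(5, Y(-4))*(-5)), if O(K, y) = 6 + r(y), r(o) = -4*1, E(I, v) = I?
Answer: -513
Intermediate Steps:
Y(R) = 4*R² (Y(R) = (2*R)*(2*R) = 4*R²)
r(o) = -4
O(K, y) = 2 (O(K, y) = 6 - 4 = 2)
f(A, z) = 2 + z (f(A, z) = z + 2 = 2 + z)
27*f(16, 4 + E(5, Y(-4))*(-5)) = 27*(2 + (4 + 5*(-5))) = 27*(2 + (4 - 25)) = 27*(2 - 21) = 27*(-19) = -513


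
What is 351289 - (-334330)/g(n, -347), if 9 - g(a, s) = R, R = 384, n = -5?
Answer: 26279809/75 ≈ 3.5040e+5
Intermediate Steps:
g(a, s) = -375 (g(a, s) = 9 - 1*384 = 9 - 384 = -375)
351289 - (-334330)/g(n, -347) = 351289 - (-334330)/(-375) = 351289 - (-334330)*(-1)/375 = 351289 - 1*66866/75 = 351289 - 66866/75 = 26279809/75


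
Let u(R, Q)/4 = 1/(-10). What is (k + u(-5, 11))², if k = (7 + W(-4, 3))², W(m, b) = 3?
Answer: 248004/25 ≈ 9920.2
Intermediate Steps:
u(R, Q) = -⅖ (u(R, Q) = 4/(-10) = 4*(-⅒) = -⅖)
k = 100 (k = (7 + 3)² = 10² = 100)
(k + u(-5, 11))² = (100 - ⅖)² = (498/5)² = 248004/25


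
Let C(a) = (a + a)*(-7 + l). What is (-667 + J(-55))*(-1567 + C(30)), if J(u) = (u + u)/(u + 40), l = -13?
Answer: 5475893/3 ≈ 1.8253e+6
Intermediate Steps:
J(u) = 2*u/(40 + u) (J(u) = (2*u)/(40 + u) = 2*u/(40 + u))
C(a) = -40*a (C(a) = (a + a)*(-7 - 13) = (2*a)*(-20) = -40*a)
(-667 + J(-55))*(-1567 + C(30)) = (-667 + 2*(-55)/(40 - 55))*(-1567 - 40*30) = (-667 + 2*(-55)/(-15))*(-1567 - 1200) = (-667 + 2*(-55)*(-1/15))*(-2767) = (-667 + 22/3)*(-2767) = -1979/3*(-2767) = 5475893/3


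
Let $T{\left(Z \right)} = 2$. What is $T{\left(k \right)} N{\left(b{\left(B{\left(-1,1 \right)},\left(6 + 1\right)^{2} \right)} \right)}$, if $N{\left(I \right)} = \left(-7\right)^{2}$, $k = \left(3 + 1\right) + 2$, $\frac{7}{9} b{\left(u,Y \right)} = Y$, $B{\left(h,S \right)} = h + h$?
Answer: $98$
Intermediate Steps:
$B{\left(h,S \right)} = 2 h$
$b{\left(u,Y \right)} = \frac{9 Y}{7}$
$k = 6$ ($k = 4 + 2 = 6$)
$N{\left(I \right)} = 49$
$T{\left(k \right)} N{\left(b{\left(B{\left(-1,1 \right)},\left(6 + 1\right)^{2} \right)} \right)} = 2 \cdot 49 = 98$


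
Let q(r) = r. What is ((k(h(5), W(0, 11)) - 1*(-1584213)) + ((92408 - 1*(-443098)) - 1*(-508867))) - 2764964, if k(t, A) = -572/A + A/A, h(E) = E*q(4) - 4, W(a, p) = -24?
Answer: -818119/6 ≈ -1.3635e+5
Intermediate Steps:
h(E) = -4 + 4*E (h(E) = E*4 - 4 = 4*E - 4 = -4 + 4*E)
k(t, A) = 1 - 572/A (k(t, A) = -572/A + 1 = 1 - 572/A)
((k(h(5), W(0, 11)) - 1*(-1584213)) + ((92408 - 1*(-443098)) - 1*(-508867))) - 2764964 = (((-572 - 24)/(-24) - 1*(-1584213)) + ((92408 - 1*(-443098)) - 1*(-508867))) - 2764964 = ((-1/24*(-596) + 1584213) + ((92408 + 443098) + 508867)) - 2764964 = ((149/6 + 1584213) + (535506 + 508867)) - 2764964 = (9505427/6 + 1044373) - 2764964 = 15771665/6 - 2764964 = -818119/6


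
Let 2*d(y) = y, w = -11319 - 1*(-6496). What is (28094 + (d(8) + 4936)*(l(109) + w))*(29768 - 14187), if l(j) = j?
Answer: -362399507346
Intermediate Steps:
w = -4823 (w = -11319 + 6496 = -4823)
d(y) = y/2
(28094 + (d(8) + 4936)*(l(109) + w))*(29768 - 14187) = (28094 + ((1/2)*8 + 4936)*(109 - 4823))*(29768 - 14187) = (28094 + (4 + 4936)*(-4714))*15581 = (28094 + 4940*(-4714))*15581 = (28094 - 23287160)*15581 = -23259066*15581 = -362399507346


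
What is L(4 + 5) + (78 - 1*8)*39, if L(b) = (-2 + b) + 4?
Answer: 2741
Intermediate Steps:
L(b) = 2 + b
L(4 + 5) + (78 - 1*8)*39 = (2 + (4 + 5)) + (78 - 1*8)*39 = (2 + 9) + (78 - 8)*39 = 11 + 70*39 = 11 + 2730 = 2741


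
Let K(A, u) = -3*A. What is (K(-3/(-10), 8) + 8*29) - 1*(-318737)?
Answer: 3189681/10 ≈ 3.1897e+5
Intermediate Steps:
(K(-3/(-10), 8) + 8*29) - 1*(-318737) = (-(-9)/(-10) + 8*29) - 1*(-318737) = (-(-9)*(-1)/10 + 232) + 318737 = (-3*3/10 + 232) + 318737 = (-9/10 + 232) + 318737 = 2311/10 + 318737 = 3189681/10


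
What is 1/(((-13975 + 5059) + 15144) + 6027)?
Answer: 1/12255 ≈ 8.1599e-5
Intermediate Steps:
1/(((-13975 + 5059) + 15144) + 6027) = 1/((-8916 + 15144) + 6027) = 1/(6228 + 6027) = 1/12255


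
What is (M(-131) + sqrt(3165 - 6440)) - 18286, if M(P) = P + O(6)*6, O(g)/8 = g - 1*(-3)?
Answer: -17985 + 5*I*sqrt(131) ≈ -17985.0 + 57.228*I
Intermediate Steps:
O(g) = 24 + 8*g (O(g) = 8*(g - 1*(-3)) = 8*(g + 3) = 8*(3 + g) = 24 + 8*g)
M(P) = 432 + P (M(P) = P + (24 + 8*6)*6 = P + (24 + 48)*6 = P + 72*6 = P + 432 = 432 + P)
(M(-131) + sqrt(3165 - 6440)) - 18286 = ((432 - 131) + sqrt(3165 - 6440)) - 18286 = (301 + sqrt(-3275)) - 18286 = (301 + 5*I*sqrt(131)) - 18286 = -17985 + 5*I*sqrt(131)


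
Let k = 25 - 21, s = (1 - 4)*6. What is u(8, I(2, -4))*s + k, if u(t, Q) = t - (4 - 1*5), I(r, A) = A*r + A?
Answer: -158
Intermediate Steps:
I(r, A) = A + A*r
u(t, Q) = 1 + t (u(t, Q) = t - (4 - 5) = t - 1*(-1) = t + 1 = 1 + t)
s = -18 (s = -3*6 = -18)
k = 4
u(8, I(2, -4))*s + k = (1 + 8)*(-18) + 4 = 9*(-18) + 4 = -162 + 4 = -158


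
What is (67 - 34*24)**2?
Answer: 561001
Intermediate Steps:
(67 - 34*24)**2 = (67 - 816)**2 = (-749)**2 = 561001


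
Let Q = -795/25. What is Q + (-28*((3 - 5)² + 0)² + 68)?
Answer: -2059/5 ≈ -411.80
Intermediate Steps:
Q = -159/5 (Q = (1/25)*(-795) = -159/5 ≈ -31.800)
Q + (-28*((3 - 5)² + 0)² + 68) = -159/5 + (-28*((3 - 5)² + 0)² + 68) = -159/5 + (-28*((-2)² + 0)² + 68) = -159/5 + (-28*(4 + 0)² + 68) = -159/5 + (-28*4² + 68) = -159/5 + (-28*16 + 68) = -159/5 + (-448 + 68) = -159/5 - 380 = -2059/5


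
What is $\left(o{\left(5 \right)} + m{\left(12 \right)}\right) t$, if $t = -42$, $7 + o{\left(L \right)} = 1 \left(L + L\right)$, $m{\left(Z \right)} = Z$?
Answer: $-630$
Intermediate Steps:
$o{\left(L \right)} = -7 + 2 L$ ($o{\left(L \right)} = -7 + 1 \left(L + L\right) = -7 + 1 \cdot 2 L = -7 + 2 L$)
$\left(o{\left(5 \right)} + m{\left(12 \right)}\right) t = \left(\left(-7 + 2 \cdot 5\right) + 12\right) \left(-42\right) = \left(\left(-7 + 10\right) + 12\right) \left(-42\right) = \left(3 + 12\right) \left(-42\right) = 15 \left(-42\right) = -630$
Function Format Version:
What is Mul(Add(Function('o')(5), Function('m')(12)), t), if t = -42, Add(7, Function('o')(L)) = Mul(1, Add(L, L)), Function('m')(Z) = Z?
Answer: -630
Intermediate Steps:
Function('o')(L) = Add(-7, Mul(2, L)) (Function('o')(L) = Add(-7, Mul(1, Add(L, L))) = Add(-7, Mul(1, Mul(2, L))) = Add(-7, Mul(2, L)))
Mul(Add(Function('o')(5), Function('m')(12)), t) = Mul(Add(Add(-7, Mul(2, 5)), 12), -42) = Mul(Add(Add(-7, 10), 12), -42) = Mul(Add(3, 12), -42) = Mul(15, -42) = -630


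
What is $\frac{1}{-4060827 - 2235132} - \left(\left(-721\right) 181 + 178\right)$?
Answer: $\frac{820508264756}{6295959} \approx 1.3032 \cdot 10^{5}$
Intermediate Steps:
$\frac{1}{-4060827 - 2235132} - \left(\left(-721\right) 181 + 178\right) = \frac{1}{-6295959} - \left(-130501 + 178\right) = - \frac{1}{6295959} - -130323 = - \frac{1}{6295959} + 130323 = \frac{820508264756}{6295959}$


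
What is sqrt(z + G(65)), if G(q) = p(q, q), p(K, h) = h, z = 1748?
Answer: 7*sqrt(37) ≈ 42.579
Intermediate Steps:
G(q) = q
sqrt(z + G(65)) = sqrt(1748 + 65) = sqrt(1813) = 7*sqrt(37)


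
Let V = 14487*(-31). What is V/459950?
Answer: -449097/459950 ≈ -0.97640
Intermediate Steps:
V = -449097
V/459950 = -449097/459950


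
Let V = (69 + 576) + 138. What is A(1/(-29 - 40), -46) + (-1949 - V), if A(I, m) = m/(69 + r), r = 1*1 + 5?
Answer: -204946/75 ≈ -2732.6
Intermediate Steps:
V = 783 (V = 645 + 138 = 783)
r = 6 (r = 1 + 5 = 6)
A(I, m) = m/75 (A(I, m) = m/(69 + 6) = m/75)
A(1/(-29 - 40), -46) + (-1949 - V) = (1/75)*(-46) + (-1949 - 1*783) = -46/75 + (-1949 - 783) = -46/75 - 2732 = -204946/75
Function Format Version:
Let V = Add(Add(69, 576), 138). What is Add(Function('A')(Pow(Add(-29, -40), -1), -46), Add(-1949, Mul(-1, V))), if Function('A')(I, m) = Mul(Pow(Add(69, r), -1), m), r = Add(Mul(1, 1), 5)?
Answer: Rational(-204946, 75) ≈ -2732.6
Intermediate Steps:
V = 783 (V = Add(645, 138) = 783)
r = 6 (r = Add(1, 5) = 6)
Function('A')(I, m) = Mul(Rational(1, 75), m) (Function('A')(I, m) = Mul(Pow(Add(69, 6), -1), m) = Mul(Pow(75, -1), m) = Mul(Rational(1, 75), m))
Add(Function('A')(Pow(Add(-29, -40), -1), -46), Add(-1949, Mul(-1, V))) = Add(Mul(Rational(1, 75), -46), Add(-1949, Mul(-1, 783))) = Add(Rational(-46, 75), Add(-1949, -783)) = Add(Rational(-46, 75), -2732) = Rational(-204946, 75)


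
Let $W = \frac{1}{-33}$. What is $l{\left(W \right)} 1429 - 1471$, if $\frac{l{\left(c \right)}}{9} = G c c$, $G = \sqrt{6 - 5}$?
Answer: $- \frac{176562}{121} \approx -1459.2$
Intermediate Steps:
$W = - \frac{1}{33} \approx -0.030303$
$G = 1$ ($G = \sqrt{1} = 1$)
$l{\left(c \right)} = 9 c^{2}$ ($l{\left(c \right)} = 9 \cdot 1 c c = 9 \cdot 1 c^{2} = 9 c^{2}$)
$l{\left(W \right)} 1429 - 1471 = 9 \left(- \frac{1}{33}\right)^{2} \cdot 1429 - 1471 = 9 \cdot \frac{1}{1089} \cdot 1429 - 1471 = \frac{1}{121} \cdot 1429 - 1471 = \frac{1429}{121} - 1471 = - \frac{176562}{121}$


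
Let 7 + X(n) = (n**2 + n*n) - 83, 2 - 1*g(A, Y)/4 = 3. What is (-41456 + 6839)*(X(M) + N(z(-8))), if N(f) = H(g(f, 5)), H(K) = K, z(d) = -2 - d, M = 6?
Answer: 761574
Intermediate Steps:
g(A, Y) = -4 (g(A, Y) = 8 - 4*3 = 8 - 12 = -4)
N(f) = -4
X(n) = -90 + 2*n**2 (X(n) = -7 + ((n**2 + n*n) - 83) = -7 + ((n**2 + n**2) - 83) = -7 + (2*n**2 - 83) = -7 + (-83 + 2*n**2) = -90 + 2*n**2)
(-41456 + 6839)*(X(M) + N(z(-8))) = (-41456 + 6839)*((-90 + 2*6**2) - 4) = -34617*((-90 + 2*36) - 4) = -34617*((-90 + 72) - 4) = -34617*(-18 - 4) = -34617*(-22) = 761574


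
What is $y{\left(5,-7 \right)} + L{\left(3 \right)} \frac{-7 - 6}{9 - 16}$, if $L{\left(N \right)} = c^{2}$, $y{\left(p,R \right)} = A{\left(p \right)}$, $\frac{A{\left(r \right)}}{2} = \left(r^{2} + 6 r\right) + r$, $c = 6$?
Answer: $\frac{1308}{7} \approx 186.86$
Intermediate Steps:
$A{\left(r \right)} = 2 r^{2} + 14 r$ ($A{\left(r \right)} = 2 \left(\left(r^{2} + 6 r\right) + r\right) = 2 \left(r^{2} + 7 r\right) = 2 r^{2} + 14 r$)
$y{\left(p,R \right)} = 2 p \left(7 + p\right)$
$L{\left(N \right)} = 36$ ($L{\left(N \right)} = 6^{2} = 36$)
$y{\left(5,-7 \right)} + L{\left(3 \right)} \frac{-7 - 6}{9 - 16} = 2 \cdot 5 \left(7 + 5\right) + 36 \frac{-7 - 6}{9 - 16} = 2 \cdot 5 \cdot 12 + 36 \left(- \frac{13}{-7}\right) = 120 + 36 \left(\left(-13\right) \left(- \frac{1}{7}\right)\right) = 120 + 36 \cdot \frac{13}{7} = 120 + \frac{468}{7} = \frac{1308}{7}$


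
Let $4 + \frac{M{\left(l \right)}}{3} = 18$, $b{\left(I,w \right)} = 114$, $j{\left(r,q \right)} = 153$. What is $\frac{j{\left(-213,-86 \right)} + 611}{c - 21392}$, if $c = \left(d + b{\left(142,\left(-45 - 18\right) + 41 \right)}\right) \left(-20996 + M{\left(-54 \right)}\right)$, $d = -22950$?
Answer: $\frac{191}{119621038} \approx 1.5967 \cdot 10^{-6}$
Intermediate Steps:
$M{\left(l \right)} = 42$ ($M{\left(l \right)} = -12 + 3 \cdot 18 = -12 + 54 = 42$)
$c = 478505544$ ($c = \left(-22950 + 114\right) \left(-20996 + 42\right) = \left(-22836\right) \left(-20954\right) = 478505544$)
$\frac{j{\left(-213,-86 \right)} + 611}{c - 21392} = \frac{153 + 611}{478505544 - 21392} = \frac{764}{478484152} = 764 \cdot \frac{1}{478484152} = \frac{191}{119621038}$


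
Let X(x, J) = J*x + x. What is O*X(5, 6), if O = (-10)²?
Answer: 3500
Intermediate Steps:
O = 100
X(x, J) = x + J*x
O*X(5, 6) = 100*(5*(1 + 6)) = 100*(5*7) = 100*35 = 3500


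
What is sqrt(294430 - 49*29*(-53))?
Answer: sqrt(369743) ≈ 608.06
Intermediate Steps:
sqrt(294430 - 49*29*(-53)) = sqrt(294430 - 1421*(-53)) = sqrt(294430 + 75313) = sqrt(369743)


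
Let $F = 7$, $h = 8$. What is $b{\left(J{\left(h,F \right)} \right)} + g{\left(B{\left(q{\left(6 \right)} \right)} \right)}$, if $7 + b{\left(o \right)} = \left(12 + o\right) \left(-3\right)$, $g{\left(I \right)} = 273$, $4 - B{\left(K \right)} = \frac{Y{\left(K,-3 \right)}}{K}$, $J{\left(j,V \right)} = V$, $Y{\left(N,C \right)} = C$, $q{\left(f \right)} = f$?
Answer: $209$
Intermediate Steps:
$B{\left(K \right)} = 4 + \frac{3}{K}$ ($B{\left(K \right)} = 4 - - \frac{3}{K} = 4 + \frac{3}{K}$)
$b{\left(o \right)} = -43 - 3 o$ ($b{\left(o \right)} = -7 + \left(12 + o\right) \left(-3\right) = -7 - \left(36 + 3 o\right) = -43 - 3 o$)
$b{\left(J{\left(h,F \right)} \right)} + g{\left(B{\left(q{\left(6 \right)} \right)} \right)} = \left(-43 - 21\right) + 273 = -64 + 273 = 209$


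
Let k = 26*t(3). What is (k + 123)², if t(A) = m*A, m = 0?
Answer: 15129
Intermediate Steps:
t(A) = 0 (t(A) = 0*A = 0)
k = 0 (k = 26*0 = 0)
(k + 123)² = (0 + 123)² = 123² = 15129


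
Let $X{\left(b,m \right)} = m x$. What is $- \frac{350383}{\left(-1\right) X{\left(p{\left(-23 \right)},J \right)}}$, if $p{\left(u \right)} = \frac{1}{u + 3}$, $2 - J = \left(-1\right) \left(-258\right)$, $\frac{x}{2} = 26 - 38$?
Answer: $\frac{350383}{6144} \approx 57.029$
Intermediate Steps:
$x = -24$ ($x = 2 \left(26 - 38\right) = 2 \left(-12\right) = -24$)
$J = -256$ ($J = 2 - \left(-1\right) \left(-258\right) = 2 - 258 = -256$)
$p{\left(u \right)} = \frac{1}{3 + u}$
$X{\left(b,m \right)} = - 24 m$ ($X{\left(b,m \right)} = m \left(-24\right) = - 24 m$)
$- \frac{350383}{\left(-1\right) X{\left(p{\left(-23 \right)},J \right)}} = - \frac{350383}{\left(-1\right) \left(\left(-24\right) \left(-256\right)\right)} = - \frac{350383}{\left(-1\right) 6144} = - \frac{350383}{-6144} = \left(-350383\right) \left(- \frac{1}{6144}\right) = \frac{350383}{6144}$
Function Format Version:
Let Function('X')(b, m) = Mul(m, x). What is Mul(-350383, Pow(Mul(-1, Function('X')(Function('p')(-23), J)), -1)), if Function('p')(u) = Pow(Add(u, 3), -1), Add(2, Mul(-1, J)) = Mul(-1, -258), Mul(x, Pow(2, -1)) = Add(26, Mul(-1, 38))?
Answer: Rational(350383, 6144) ≈ 57.029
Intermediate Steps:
x = -24 (x = Mul(2, Add(26, Mul(-1, 38))) = Mul(2, Add(26, -38)) = Mul(2, -12) = -24)
J = -256 (J = Add(2, Mul(-1, Mul(-1, -258))) = Add(2, Mul(-1, 258)) = Add(2, -258) = -256)
Function('p')(u) = Pow(Add(3, u), -1)
Function('X')(b, m) = Mul(-24, m) (Function('X')(b, m) = Mul(m, -24) = Mul(-24, m))
Mul(-350383, Pow(Mul(-1, Function('X')(Function('p')(-23), J)), -1)) = Mul(-350383, Pow(Mul(-1, Mul(-24, -256)), -1)) = Mul(-350383, Pow(Mul(-1, 6144), -1)) = Mul(-350383, Pow(-6144, -1)) = Mul(-350383, Rational(-1, 6144)) = Rational(350383, 6144)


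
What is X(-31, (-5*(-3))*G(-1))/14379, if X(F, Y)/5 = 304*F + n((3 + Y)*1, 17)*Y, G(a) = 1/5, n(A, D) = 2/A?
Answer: -15705/4793 ≈ -3.2767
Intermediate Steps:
G(a) = ⅕
X(F, Y) = 1520*F + 10*Y/(3 + Y) (X(F, Y) = 5*(304*F + (2/(((3 + Y)*1)))*Y) = 5*(304*F + (2/(3 + Y))*Y) = 5*(304*F + 2*Y/(3 + Y)) = 1520*F + 10*Y/(3 + Y))
X(-31, (-5*(-3))*G(-1))/14379 = (10*(-5*(-3)*(⅕) + 152*(-31)*(3 - 5*(-3)*(⅕)))/(3 - 5*(-3)*(⅕)))/14379 = (10*(15*(⅕) + 152*(-31)*(3 + 15*(⅕)))/(3 + 15*(⅕)))*(1/14379) = (10*(3 + 152*(-31)*(3 + 3))/(3 + 3))*(1/14379) = (10*(3 + 152*(-31)*6)/6)*(1/14379) = (10*(⅙)*(3 - 28272))*(1/14379) = (10*(⅙)*(-28269))*(1/14379) = -47115*1/14379 = -15705/4793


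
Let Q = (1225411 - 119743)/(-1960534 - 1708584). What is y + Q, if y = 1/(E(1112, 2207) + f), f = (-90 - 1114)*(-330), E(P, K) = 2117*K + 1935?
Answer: -2803681422757/9303918269966 ≈ -0.30134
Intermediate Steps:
E(P, K) = 1935 + 2117*K
f = 397320 (f = -1204*(-330) = 397320)
Q = -552834/1834559 (Q = 1105668/(-3669118) = 1105668*(-1/3669118) = -552834/1834559 ≈ -0.30134)
y = 1/5071474 (y = 1/((1935 + 2117*2207) + 397320) = 1/((1935 + 4672219) + 397320) = 1/(4674154 + 397320) = 1/5071474 ≈ 1.9718e-7)
y + Q = 1/5071474 - 552834/1834559 = -2803681422757/9303918269966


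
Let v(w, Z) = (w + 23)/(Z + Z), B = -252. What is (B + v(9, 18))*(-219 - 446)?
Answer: 1502900/9 ≈ 1.6699e+5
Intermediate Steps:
v(w, Z) = (23 + w)/(2*Z) (v(w, Z) = (23 + w)/((2*Z)) = (23 + w)*(1/(2*Z)) = (23 + w)/(2*Z))
(B + v(9, 18))*(-219 - 446) = (-252 + (½)*(23 + 9)/18)*(-219 - 446) = (-252 + (½)*(1/18)*32)*(-665) = (-252 + 8/9)*(-665) = -2260/9*(-665) = 1502900/9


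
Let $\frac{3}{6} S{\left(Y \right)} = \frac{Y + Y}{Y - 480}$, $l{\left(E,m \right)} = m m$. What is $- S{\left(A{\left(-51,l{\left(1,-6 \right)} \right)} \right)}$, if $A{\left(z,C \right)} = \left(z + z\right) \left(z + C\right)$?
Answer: $- \frac{204}{35} \approx -5.8286$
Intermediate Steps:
$l{\left(E,m \right)} = m^{2}$
$A{\left(z,C \right)} = 2 z \left(C + z\right)$
$S{\left(Y \right)} = \frac{4 Y}{-480 + Y}$ ($S{\left(Y \right)} = 2 \frac{Y + Y}{Y - 480} = 2 \frac{2 Y}{-480 + Y} = \frac{4 Y}{-480 + Y}$)
$- S{\left(A{\left(-51,l{\left(1,-6 \right)} \right)} \right)} = - \frac{4 \cdot 2 \left(-51\right) \left(\left(-6\right)^{2} - 51\right)}{-480 + 2 \left(-51\right) \left(\left(-6\right)^{2} - 51\right)} = - \frac{4 \cdot 2 \left(-51\right) \left(36 - 51\right)}{-480 + 2 \left(-51\right) \left(36 - 51\right)} = - \frac{4 \cdot 2 \left(-51\right) \left(-15\right)}{-480 + 2 \left(-51\right) \left(-15\right)} = - \frac{4 \cdot 1530}{-480 + 1530} = - \frac{4 \cdot 1530}{1050} = \left(-1\right) \frac{204}{35} = - \frac{204}{35}$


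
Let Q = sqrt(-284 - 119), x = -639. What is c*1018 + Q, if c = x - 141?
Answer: -794040 + I*sqrt(403) ≈ -7.9404e+5 + 20.075*I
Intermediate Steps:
c = -780 (c = -639 - 141 = -780)
Q = I*sqrt(403) (Q = sqrt(-403) = I*sqrt(403) ≈ 20.075*I)
c*1018 + Q = -780*1018 + I*sqrt(403) = -794040 + I*sqrt(403)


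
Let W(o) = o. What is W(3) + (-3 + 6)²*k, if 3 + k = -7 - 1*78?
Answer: -789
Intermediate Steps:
k = -88 (k = -3 + (-7 - 1*78) = -3 + (-7 - 78) = -3 - 85 = -88)
W(3) + (-3 + 6)²*k = 3 + (-3 + 6)²*(-88) = 3 + 3²*(-88) = 3 + 9*(-88) = 3 - 792 = -789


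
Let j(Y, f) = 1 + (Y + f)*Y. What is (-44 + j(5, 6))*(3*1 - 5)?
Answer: -24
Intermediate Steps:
j(Y, f) = 1 + Y*(Y + f)
(-44 + j(5, 6))*(3*1 - 5) = (-44 + (1 + 5**2 + 5*6))*(3*1 - 5) = (-44 + (1 + 25 + 30))*(3 - 5) = (-44 + 56)*(-2) = 12*(-2) = -24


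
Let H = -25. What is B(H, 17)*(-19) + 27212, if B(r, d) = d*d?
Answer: 21721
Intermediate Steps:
B(r, d) = d²
B(H, 17)*(-19) + 27212 = 17²*(-19) + 27212 = 289*(-19) + 27212 = -5491 + 27212 = 21721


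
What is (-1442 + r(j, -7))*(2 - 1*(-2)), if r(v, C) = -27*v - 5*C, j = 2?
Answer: -5844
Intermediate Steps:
(-1442 + r(j, -7))*(2 - 1*(-2)) = (-1442 + (-27*2 - 5*(-7)))*(2 - 1*(-2)) = (-1442 + (-54 + 35))*(2 + 2) = (-1442 - 19)*4 = -1461*4 = -5844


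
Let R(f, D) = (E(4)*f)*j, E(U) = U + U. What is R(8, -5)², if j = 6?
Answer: 147456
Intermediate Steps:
E(U) = 2*U
R(f, D) = 48*f (R(f, D) = ((2*4)*f)*6 = (8*f)*6 = 48*f)
R(8, -5)² = (48*8)² = 384² = 147456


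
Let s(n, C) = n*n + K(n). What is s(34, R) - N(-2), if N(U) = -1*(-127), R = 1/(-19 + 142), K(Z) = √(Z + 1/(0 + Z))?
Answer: 1029 + √39338/34 ≈ 1034.8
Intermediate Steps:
K(Z) = √(Z + 1/Z)
R = 1/123 ≈ 0.0081301
s(n, C) = n² + √(n + 1/n) (s(n, C) = n*n + √(n + 1/n) = n² + √(n + 1/n))
N(U) = 127
s(34, R) - N(-2) = (34² + √(34 + 1/34)) - 1*127 = (1156 + √(34 + 1/34)) - 127 = (1156 + √(1157/34)) - 127 = (1156 + √39338/34) - 127 = 1029 + √39338/34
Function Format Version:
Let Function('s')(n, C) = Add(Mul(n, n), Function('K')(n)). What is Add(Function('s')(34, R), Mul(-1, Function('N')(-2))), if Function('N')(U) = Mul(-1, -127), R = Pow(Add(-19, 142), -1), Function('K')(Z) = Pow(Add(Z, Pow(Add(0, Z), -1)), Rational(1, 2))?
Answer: Add(1029, Mul(Rational(1, 34), Pow(39338, Rational(1, 2)))) ≈ 1034.8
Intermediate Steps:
Function('K')(Z) = Pow(Add(Z, Pow(Z, -1)), Rational(1, 2))
R = Rational(1, 123) (R = Pow(123, -1) = Rational(1, 123) ≈ 0.0081301)
Function('s')(n, C) = Add(Pow(n, 2), Pow(Add(n, Pow(n, -1)), Rational(1, 2))) (Function('s')(n, C) = Add(Mul(n, n), Pow(Add(n, Pow(n, -1)), Rational(1, 2))) = Add(Pow(n, 2), Pow(Add(n, Pow(n, -1)), Rational(1, 2))))
Function('N')(U) = 127
Add(Function('s')(34, R), Mul(-1, Function('N')(-2))) = Add(Add(Pow(34, 2), Pow(Add(34, Pow(34, -1)), Rational(1, 2))), Mul(-1, 127)) = Add(Add(1156, Pow(Add(34, Rational(1, 34)), Rational(1, 2))), -127) = Add(Add(1156, Pow(Rational(1157, 34), Rational(1, 2))), -127) = Add(Add(1156, Mul(Rational(1, 34), Pow(39338, Rational(1, 2)))), -127) = Add(1029, Mul(Rational(1, 34), Pow(39338, Rational(1, 2))))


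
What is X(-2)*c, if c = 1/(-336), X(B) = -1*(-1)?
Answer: -1/336 ≈ -0.0029762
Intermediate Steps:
X(B) = 1
c = -1/336 ≈ -0.0029762
X(-2)*c = 1*(-1/336) = -1/336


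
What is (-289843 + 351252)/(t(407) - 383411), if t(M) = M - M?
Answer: -61409/383411 ≈ -0.16016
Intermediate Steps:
t(M) = 0
(-289843 + 351252)/(t(407) - 383411) = (-289843 + 351252)/(0 - 383411) = 61409/(-383411) = 61409*(-1/383411) = -61409/383411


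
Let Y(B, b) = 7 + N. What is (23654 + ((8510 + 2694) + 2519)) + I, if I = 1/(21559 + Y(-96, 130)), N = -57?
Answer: 803941894/21509 ≈ 37377.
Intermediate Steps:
Y(B, b) = -50 (Y(B, b) = 7 - 57 = -50)
I = 1/21509 (I = 1/(21559 - 50) = 1/21509 ≈ 4.6492e-5)
(23654 + ((8510 + 2694) + 2519)) + I = (23654 + ((8510 + 2694) + 2519)) + 1/21509 = (23654 + (11204 + 2519)) + 1/21509 = (23654 + 13723) + 1/21509 = 37377 + 1/21509 = 803941894/21509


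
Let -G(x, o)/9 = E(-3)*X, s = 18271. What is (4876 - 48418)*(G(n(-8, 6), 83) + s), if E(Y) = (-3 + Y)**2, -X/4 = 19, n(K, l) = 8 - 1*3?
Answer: -1867734090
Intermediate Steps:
n(K, l) = 5 (n(K, l) = 8 - 3 = 5)
X = -76 (X = -4*19 = -76)
G(x, o) = 24624 (G(x, o) = -9*(-3 - 3)**2*(-76) = -9*(-6)**2*(-76) = -324*(-76) = -9*(-2736) = 24624)
(4876 - 48418)*(G(n(-8, 6), 83) + s) = (4876 - 48418)*(24624 + 18271) = -43542*42895 = -1867734090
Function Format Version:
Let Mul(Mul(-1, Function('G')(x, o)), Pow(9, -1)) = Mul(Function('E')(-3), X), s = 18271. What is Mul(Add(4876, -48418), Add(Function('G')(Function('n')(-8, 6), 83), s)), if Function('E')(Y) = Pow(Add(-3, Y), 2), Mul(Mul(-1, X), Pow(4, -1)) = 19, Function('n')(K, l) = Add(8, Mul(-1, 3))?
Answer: -1867734090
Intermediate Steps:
Function('n')(K, l) = 5 (Function('n')(K, l) = Add(8, -3) = 5)
X = -76 (X = Mul(-4, 19) = -76)
Function('G')(x, o) = 24624 (Function('G')(x, o) = Mul(-9, Mul(Pow(Add(-3, -3), 2), -76)) = Mul(-9, Mul(Pow(-6, 2), -76)) = Mul(-9, Mul(36, -76)) = Mul(-9, -2736) = 24624)
Mul(Add(4876, -48418), Add(Function('G')(Function('n')(-8, 6), 83), s)) = Mul(Add(4876, -48418), Add(24624, 18271)) = Mul(-43542, 42895) = -1867734090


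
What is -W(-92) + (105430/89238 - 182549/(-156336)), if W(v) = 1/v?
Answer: 126210409543/53479262544 ≈ 2.3600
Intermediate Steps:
-W(-92) + (105430/89238 - 182549/(-156336)) = -1/(-92) + (105430/89238 - 182549/(-156336)) = -1*(-1/92) + (105430*(1/89238) - 182549*(-1/156336)) = 1/92 + (52715/44619 + 182549/156336) = 1/92 + 5462135357/2325185328 = 126210409543/53479262544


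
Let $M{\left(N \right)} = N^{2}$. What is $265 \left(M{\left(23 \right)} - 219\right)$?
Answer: $82150$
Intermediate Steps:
$265 \left(M{\left(23 \right)} - 219\right) = 265 \left(23^{2} - 219\right) = 265 \left(529 - 219\right) = 265 \cdot 310 = 82150$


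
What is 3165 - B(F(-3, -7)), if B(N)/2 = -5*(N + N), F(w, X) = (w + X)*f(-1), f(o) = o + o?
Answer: 3565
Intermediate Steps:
f(o) = 2*o
F(w, X) = -2*X - 2*w (F(w, X) = (w + X)*(2*(-1)) = (X + w)*(-2) = -2*X - 2*w)
B(N) = -20*N (B(N) = 2*(-5*(N + N)) = 2*(-10*N) = -20*N)
3165 - B(F(-3, -7)) = 3165 - (-20)*(-2*(-7) - 2*(-3)) = 3165 - (-20)*(14 + 6) = 3165 - (-20)*20 = 3165 - 1*(-400) = 3165 + 400 = 3565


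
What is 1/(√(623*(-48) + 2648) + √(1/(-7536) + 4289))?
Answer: 1884/(√15223616313 + 3768*I*√6814) ≈ 0.0020761 - 0.0052336*I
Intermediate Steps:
1/(√(623*(-48) + 2648) + √(1/(-7536) + 4289)) = 1/(√(-29904 + 2648) + √(-1/7536 + 4289)) = 1/(√(-27256) + √(32321903/7536)) = 1/(2*I*√6814 + √15223616313/1884) = 1/(√15223616313/1884 + 2*I*√6814)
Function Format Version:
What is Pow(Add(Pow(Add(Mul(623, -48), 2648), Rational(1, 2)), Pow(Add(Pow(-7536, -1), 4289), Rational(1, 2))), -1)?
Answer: Mul(1884, Pow(Add(Pow(15223616313, Rational(1, 2)), Mul(3768, I, Pow(6814, Rational(1, 2)))), -1)) ≈ Add(0.0020761, Mul(-0.0052336, I))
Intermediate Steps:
Pow(Add(Pow(Add(Mul(623, -48), 2648), Rational(1, 2)), Pow(Add(Pow(-7536, -1), 4289), Rational(1, 2))), -1) = Pow(Add(Pow(Add(-29904, 2648), Rational(1, 2)), Pow(Add(Rational(-1, 7536), 4289), Rational(1, 2))), -1) = Pow(Add(Pow(-27256, Rational(1, 2)), Pow(Rational(32321903, 7536), Rational(1, 2))), -1) = Pow(Add(Mul(2, I, Pow(6814, Rational(1, 2))), Mul(Rational(1, 1884), Pow(15223616313, Rational(1, 2)))), -1) = Pow(Add(Mul(Rational(1, 1884), Pow(15223616313, Rational(1, 2))), Mul(2, I, Pow(6814, Rational(1, 2)))), -1)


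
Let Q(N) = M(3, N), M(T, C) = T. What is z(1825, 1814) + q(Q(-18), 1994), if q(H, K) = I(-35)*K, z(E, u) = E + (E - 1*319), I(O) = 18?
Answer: 39223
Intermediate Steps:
Q(N) = 3
z(E, u) = -319 + 2*E (z(E, u) = E + (E - 319) = E + (-319 + E) = -319 + 2*E)
q(H, K) = 18*K
z(1825, 1814) + q(Q(-18), 1994) = (-319 + 2*1825) + 18*1994 = (-319 + 3650) + 35892 = 3331 + 35892 = 39223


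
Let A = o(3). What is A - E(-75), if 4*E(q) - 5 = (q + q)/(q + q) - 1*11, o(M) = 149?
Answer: 601/4 ≈ 150.25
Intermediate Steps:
A = 149
E(q) = -5/4 (E(q) = 5/4 + ((q + q)/(q + q) - 1*11)/4 = 5/4 + ((2*q)/((2*q)) - 11)/4 = 5/4 + ((2*q)*(1/(2*q)) - 11)/4 = 5/4 + (1 - 11)/4 = 5/4 + (¼)*(-10) = 5/4 - 5/2 = -5/4)
A - E(-75) = 149 - 1*(-5/4) = 149 + 5/4 = 601/4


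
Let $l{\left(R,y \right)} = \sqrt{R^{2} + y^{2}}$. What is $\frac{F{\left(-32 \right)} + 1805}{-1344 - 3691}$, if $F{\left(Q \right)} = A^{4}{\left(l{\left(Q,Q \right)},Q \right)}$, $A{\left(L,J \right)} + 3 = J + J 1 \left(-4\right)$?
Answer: $- \frac{74807006}{5035} \approx -14857.0$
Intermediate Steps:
$A{\left(L,J \right)} = -3 - 3 J$ ($A{\left(L,J \right)} = -3 + \left(J + J 1 \left(-4\right)\right) = -3 + \left(J + J \left(-4\right)\right) = -3 + \left(J - 4 J\right) = -3 - 3 J$)
$F{\left(Q \right)} = \left(-3 - 3 Q\right)^{4}$
$\frac{F{\left(-32 \right)} + 1805}{-1344 - 3691} = \frac{81 \left(1 - 32\right)^{4} + 1805}{-1344 - 3691} = \frac{81 \left(-31\right)^{4} + 1805}{-5035} = \left(81 \cdot 923521 + 1805\right) \left(- \frac{1}{5035}\right) = \left(74805201 + 1805\right) \left(- \frac{1}{5035}\right) = 74807006 \left(- \frac{1}{5035}\right) = - \frac{74807006}{5035}$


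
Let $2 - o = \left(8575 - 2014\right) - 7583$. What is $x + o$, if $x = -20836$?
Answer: $-19812$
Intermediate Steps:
$o = 1024$ ($o = 2 - \left(\left(8575 - 2014\right) - 7583\right) = 2 - \left(6561 - 7583\right) = 2 - -1022 = 2 + 1022 = 1024$)
$x + o = -20836 + 1024 = -19812$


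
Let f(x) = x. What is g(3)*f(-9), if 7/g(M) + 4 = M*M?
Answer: -63/5 ≈ -12.600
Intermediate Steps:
g(M) = 7/(-4 + M²) (g(M) = 7/(-4 + M*M) = 7/(-4 + M²))
g(3)*f(-9) = (7/(-4 + 3²))*(-9) = (7/(-4 + 9))*(-9) = (7/5)*(-9) = -63/5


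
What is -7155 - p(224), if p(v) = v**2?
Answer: -57331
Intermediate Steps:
-7155 - p(224) = -7155 - 1*224**2 = -7155 - 1*50176 = -7155 - 50176 = -57331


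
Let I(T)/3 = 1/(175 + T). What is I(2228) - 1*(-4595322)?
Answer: 3680852923/801 ≈ 4.5953e+6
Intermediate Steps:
I(T) = 3/(175 + T)
I(2228) - 1*(-4595322) = 3/(175 + 2228) - 1*(-4595322) = 3/2403 + 4595322 = 3*(1/2403) + 4595322 = 1/801 + 4595322 = 3680852923/801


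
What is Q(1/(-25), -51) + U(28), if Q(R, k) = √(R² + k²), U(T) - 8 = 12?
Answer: 20 + √1625626/25 ≈ 71.000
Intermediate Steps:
U(T) = 20 (U(T) = 8 + 12 = 20)
Q(1/(-25), -51) + U(28) = √((1/(-25))² + (-51)²) + 20 = √((-1/25)² + 2601) + 20 = √(1/625 + 2601) + 20 = √(1625626/625) + 20 = √1625626/25 + 20 = 20 + √1625626/25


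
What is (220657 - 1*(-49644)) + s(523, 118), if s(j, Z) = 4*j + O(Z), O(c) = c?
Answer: 272511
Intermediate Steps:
s(j, Z) = Z + 4*j (s(j, Z) = 4*j + Z = Z + 4*j)
(220657 - 1*(-49644)) + s(523, 118) = (220657 - 1*(-49644)) + (118 + 4*523) = (220657 + 49644) + (118 + 2092) = 270301 + 2210 = 272511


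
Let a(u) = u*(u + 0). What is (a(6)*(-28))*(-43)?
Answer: 43344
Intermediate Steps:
a(u) = u**2 (a(u) = u*u = u**2)
(a(6)*(-28))*(-43) = (6**2*(-28))*(-43) = (36*(-28))*(-43) = -1008*(-43) = 43344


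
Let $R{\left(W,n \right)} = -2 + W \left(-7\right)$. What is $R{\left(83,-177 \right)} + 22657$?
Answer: $22074$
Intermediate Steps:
$R{\left(W,n \right)} = -2 - 7 W$
$R{\left(83,-177 \right)} + 22657 = \left(-2 - 581\right) + 22657 = -583 + 22657 = 22074$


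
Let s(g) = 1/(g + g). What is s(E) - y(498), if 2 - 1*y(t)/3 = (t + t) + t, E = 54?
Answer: 483409/108 ≈ 4476.0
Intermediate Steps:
y(t) = 6 - 9*t (y(t) = 6 - 3*((t + t) + t) = 6 - 3*(2*t + t) = 6 - 9*t)
s(g) = 1/(2*g)
s(E) - y(498) = (1/2)/54 - (6 - 9*498) = (1/2)*(1/54) - (6 - 4482) = 1/108 - 1*(-4476) = 1/108 + 4476 = 483409/108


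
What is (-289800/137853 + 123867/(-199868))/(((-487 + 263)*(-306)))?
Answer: -8333020439/209839104324864 ≈ -3.9711e-5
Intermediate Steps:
(-289800/137853 + 123867/(-199868))/(((-487 + 263)*(-306))) = (-289800*1/137853 + 123867*(-1/199868))/((-224*(-306))) = (-32200/15317 - 123867/199868)/68544 = -8333020439/3061378156*1/68544 = -8333020439/209839104324864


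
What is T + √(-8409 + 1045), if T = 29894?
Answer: 29894 + 2*I*√1841 ≈ 29894.0 + 85.814*I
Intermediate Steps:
T + √(-8409 + 1045) = 29894 + √(-8409 + 1045) = 29894 + √(-7364) = 29894 + 2*I*√1841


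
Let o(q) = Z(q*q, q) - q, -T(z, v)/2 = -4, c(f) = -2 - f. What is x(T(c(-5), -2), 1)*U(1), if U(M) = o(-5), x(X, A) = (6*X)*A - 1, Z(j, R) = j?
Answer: 1410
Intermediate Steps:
T(z, v) = 8 (T(z, v) = -2*(-4) = 8)
o(q) = q² - q (o(q) = q*q - q = q² - q)
x(X, A) = -1 + 6*A*X (x(X, A) = 6*A*X - 1 = -1 + 6*A*X)
U(M) = 30 (U(M) = -5*(-1 - 5) = -5*(-6) = 30)
x(T(c(-5), -2), 1)*U(1) = (-1 + 6*1*8)*30 = (-1 + 48)*30 = 47*30 = 1410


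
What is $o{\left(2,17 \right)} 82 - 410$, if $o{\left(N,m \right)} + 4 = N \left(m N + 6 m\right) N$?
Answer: $43870$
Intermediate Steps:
$o{\left(N,m \right)} = -4 + N^{2} \left(6 m + N m\right)$ ($o{\left(N,m \right)} = -4 + N \left(m N + 6 m\right) N = -4 + N \left(N m + 6 m\right) N = -4 + N \left(6 m + N m\right) N = -4 + N^{2} \left(6 m + N m\right)$)
$o{\left(2,17 \right)} 82 - 410 = \left(-4 + 17 \cdot 2^{3} + 6 \cdot 17 \cdot 2^{2}\right) 82 - 410 = \left(-4 + 17 \cdot 8 + 6 \cdot 17 \cdot 4\right) 82 - 410 = \left(-4 + 136 + 408\right) 82 - 410 = 540 \cdot 82 - 410 = 44280 - 410 = 43870$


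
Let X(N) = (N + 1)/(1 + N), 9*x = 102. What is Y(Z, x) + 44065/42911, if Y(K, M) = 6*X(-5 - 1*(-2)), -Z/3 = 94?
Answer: 301531/42911 ≈ 7.0269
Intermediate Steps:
x = 34/3 (x = (⅑)*102 = 34/3 ≈ 11.333)
Z = -282 (Z = -3*94 = -282)
X(N) = 1 (X(N) = (1 + N)/(1 + N) = 1)
Y(K, M) = 6 (Y(K, M) = 6*1 = 6)
Y(Z, x) + 44065/42911 = 6 + 44065/42911 = 301531/42911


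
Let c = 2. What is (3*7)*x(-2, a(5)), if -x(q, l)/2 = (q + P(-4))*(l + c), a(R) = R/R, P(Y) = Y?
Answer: 756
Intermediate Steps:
a(R) = 1
x(q, l) = -2*(-4 + q)*(2 + l) (x(q, l) = -2*(q - 4)*(l + 2) = -2*(-4 + q)*(2 + l))
(3*7)*x(-2, a(5)) = (3*7)*(16 - 4*(-2) + 8*1 - 2*1*(-2)) = 21*(16 + 8 + 8 + 4) = 21*36 = 756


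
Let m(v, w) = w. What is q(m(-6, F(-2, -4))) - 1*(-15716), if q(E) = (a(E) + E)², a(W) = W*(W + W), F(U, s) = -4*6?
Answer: 1288100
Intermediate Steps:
F(U, s) = -24
a(W) = 2*W² (a(W) = W*(2*W) = 2*W²)
q(E) = (E + 2*E²)² (q(E) = (2*E² + E)² = (E + 2*E²)²)
q(m(-6, F(-2, -4))) - 1*(-15716) = (-24)²*(1 + 2*(-24))² - 1*(-15716) = 576*(1 - 48)² + 15716 = 576*(-47)² + 15716 = 576*2209 + 15716 = 1272384 + 15716 = 1288100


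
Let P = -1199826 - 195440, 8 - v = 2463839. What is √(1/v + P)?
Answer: I*√941101211379482673/821277 ≈ 1181.2*I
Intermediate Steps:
v = -2463831 (v = 8 - 1*2463839 = 8 - 2463839 = -2463831)
P = -1395266
√(1/v + P) = √(1/(-2463831) - 1395266) = √(-1/2463831 - 1395266) = √(-3437699624047/2463831) = I*√941101211379482673/821277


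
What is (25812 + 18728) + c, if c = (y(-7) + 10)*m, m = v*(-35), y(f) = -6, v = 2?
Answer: 44260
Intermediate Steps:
m = -70 (m = 2*(-35) = -70)
c = -280 (c = (-6 + 10)*(-70) = 4*(-70) = -280)
(25812 + 18728) + c = (25812 + 18728) - 280 = 44540 - 280 = 44260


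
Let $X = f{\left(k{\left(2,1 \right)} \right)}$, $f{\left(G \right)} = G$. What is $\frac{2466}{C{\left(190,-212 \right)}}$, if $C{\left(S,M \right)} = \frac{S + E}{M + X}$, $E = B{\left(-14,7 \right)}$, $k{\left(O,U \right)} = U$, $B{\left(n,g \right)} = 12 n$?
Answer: $- \frac{260163}{11} \approx -23651.0$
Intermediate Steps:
$X = 1$
$E = -168$ ($E = 12 \left(-14\right) = -168$)
$C{\left(S,M \right)} = \frac{-168 + S}{1 + M}$ ($C{\left(S,M \right)} = \frac{S - 168}{M + 1} = \frac{-168 + S}{1 + M}$)
$\frac{2466}{C{\left(190,-212 \right)}} = \frac{2466}{\frac{1}{1 - 212} \left(-168 + 190\right)} = \frac{2466}{\frac{1}{-211} \cdot 22} = \frac{2466}{\left(- \frac{1}{211}\right) 22} = \frac{2466}{- \frac{22}{211}} = 2466 \left(- \frac{211}{22}\right) = - \frac{260163}{11}$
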